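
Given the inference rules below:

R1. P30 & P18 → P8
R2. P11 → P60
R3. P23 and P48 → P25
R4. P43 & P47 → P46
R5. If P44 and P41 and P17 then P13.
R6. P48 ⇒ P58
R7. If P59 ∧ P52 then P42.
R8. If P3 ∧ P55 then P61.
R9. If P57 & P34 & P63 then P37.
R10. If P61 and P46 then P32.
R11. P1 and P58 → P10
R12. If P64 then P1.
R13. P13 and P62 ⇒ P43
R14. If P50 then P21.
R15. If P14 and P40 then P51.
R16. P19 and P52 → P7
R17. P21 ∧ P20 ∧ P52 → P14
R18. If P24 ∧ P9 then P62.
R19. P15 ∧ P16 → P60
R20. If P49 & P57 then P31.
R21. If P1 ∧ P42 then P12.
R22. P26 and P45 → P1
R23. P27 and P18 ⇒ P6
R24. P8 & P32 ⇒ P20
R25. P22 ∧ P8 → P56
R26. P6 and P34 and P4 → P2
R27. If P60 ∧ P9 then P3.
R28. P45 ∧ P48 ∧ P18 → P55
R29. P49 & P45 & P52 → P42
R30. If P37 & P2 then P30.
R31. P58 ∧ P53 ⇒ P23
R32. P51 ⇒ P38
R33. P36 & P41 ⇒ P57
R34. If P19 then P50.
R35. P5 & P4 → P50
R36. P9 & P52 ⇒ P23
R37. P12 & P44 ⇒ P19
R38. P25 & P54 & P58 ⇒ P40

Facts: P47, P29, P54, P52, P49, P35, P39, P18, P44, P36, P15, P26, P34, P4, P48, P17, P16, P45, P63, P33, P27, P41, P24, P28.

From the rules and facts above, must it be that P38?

Forward chaining from the given facts derives: P13, P58, P60, P1, P6, P2, P55, P42, P57, P37, P10, P31, P12, P30, P19, P8, P7, P50, P21.
The only rule concluding P38 is R32, which needs P51; that is never established.

No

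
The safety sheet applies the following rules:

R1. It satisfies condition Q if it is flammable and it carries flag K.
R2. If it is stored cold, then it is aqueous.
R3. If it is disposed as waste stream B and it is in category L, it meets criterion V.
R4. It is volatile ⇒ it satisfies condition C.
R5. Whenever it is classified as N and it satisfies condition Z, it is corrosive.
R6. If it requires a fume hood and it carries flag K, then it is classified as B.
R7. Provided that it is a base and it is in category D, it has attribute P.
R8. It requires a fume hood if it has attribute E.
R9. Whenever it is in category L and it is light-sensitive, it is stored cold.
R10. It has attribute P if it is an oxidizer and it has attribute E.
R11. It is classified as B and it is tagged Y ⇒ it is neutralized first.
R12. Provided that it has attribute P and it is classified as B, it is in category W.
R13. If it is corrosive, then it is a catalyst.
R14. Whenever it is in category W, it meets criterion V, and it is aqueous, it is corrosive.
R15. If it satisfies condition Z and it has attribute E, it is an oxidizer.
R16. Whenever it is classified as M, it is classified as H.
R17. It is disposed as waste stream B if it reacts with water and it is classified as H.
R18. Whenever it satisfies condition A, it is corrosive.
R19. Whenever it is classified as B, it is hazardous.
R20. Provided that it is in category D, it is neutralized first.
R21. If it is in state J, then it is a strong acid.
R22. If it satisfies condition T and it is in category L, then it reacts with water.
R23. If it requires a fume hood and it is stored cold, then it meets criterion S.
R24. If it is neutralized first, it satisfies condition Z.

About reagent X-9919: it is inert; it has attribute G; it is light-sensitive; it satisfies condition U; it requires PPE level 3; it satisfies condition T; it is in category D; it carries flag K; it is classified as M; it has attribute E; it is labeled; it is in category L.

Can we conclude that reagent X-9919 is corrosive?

Yes

By R8 (it has attribute E): it requires a fume hood.
By R9 (it is in category L, it is light-sensitive): it is stored cold.
By R16 (it is classified as M): it is classified as H.
By R20 (it is in category D): it is neutralized first.
By R22 (it satisfies condition T, it is in category L): it reacts with water.
By R24 (it is neutralized first): it satisfies condition Z.
By R2 (it is stored cold): it is aqueous.
By R6 (it requires a fume hood, it carries flag K): it is classified as B.
By R15 (it satisfies condition Z, it has attribute E): it is an oxidizer.
By R17 (it reacts with water, it is classified as H): it is disposed as waste stream B.
By R3 (it is disposed as waste stream B, it is in category L): it meets criterion V.
By R10 (it is an oxidizer, it has attribute E): it has attribute P.
By R12 (it has attribute P, it is classified as B): it is in category W.
By R14 (it is in category W, it meets criterion V, it is aqueous): it is corrosive.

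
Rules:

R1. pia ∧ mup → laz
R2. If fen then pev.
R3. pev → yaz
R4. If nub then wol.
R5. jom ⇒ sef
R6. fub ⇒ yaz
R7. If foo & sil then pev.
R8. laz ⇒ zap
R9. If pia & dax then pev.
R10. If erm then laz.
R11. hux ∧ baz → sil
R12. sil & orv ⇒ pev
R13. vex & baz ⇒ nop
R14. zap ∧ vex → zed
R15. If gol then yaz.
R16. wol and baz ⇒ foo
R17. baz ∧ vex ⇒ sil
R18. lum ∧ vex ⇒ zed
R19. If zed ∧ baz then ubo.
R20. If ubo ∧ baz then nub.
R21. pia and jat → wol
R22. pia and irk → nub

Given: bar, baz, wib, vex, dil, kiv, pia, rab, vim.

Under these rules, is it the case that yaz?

Forward chaining from the given facts derives: nop, sil.
Rules concluding yaz: R3 needs pev; R6 needs fub; R15 needs gol — none of these are established.

No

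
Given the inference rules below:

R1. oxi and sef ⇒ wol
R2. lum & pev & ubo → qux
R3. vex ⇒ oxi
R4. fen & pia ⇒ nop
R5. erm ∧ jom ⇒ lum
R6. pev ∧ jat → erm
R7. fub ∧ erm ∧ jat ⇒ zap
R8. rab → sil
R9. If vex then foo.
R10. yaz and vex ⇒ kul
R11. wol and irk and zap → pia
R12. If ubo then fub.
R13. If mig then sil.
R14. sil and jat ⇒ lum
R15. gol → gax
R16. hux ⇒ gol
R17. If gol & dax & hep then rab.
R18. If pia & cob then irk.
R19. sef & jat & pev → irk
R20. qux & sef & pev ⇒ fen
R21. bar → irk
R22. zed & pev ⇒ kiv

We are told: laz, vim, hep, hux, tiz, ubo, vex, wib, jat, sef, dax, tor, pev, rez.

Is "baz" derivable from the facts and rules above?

No

Forward chaining from the given facts derives: oxi, erm, foo, fub, gol, rab, irk, wol, zap, sil, pia, lum, gax, qux, fen, nop.
No rule has baz as its conclusion, and it is not among the given facts.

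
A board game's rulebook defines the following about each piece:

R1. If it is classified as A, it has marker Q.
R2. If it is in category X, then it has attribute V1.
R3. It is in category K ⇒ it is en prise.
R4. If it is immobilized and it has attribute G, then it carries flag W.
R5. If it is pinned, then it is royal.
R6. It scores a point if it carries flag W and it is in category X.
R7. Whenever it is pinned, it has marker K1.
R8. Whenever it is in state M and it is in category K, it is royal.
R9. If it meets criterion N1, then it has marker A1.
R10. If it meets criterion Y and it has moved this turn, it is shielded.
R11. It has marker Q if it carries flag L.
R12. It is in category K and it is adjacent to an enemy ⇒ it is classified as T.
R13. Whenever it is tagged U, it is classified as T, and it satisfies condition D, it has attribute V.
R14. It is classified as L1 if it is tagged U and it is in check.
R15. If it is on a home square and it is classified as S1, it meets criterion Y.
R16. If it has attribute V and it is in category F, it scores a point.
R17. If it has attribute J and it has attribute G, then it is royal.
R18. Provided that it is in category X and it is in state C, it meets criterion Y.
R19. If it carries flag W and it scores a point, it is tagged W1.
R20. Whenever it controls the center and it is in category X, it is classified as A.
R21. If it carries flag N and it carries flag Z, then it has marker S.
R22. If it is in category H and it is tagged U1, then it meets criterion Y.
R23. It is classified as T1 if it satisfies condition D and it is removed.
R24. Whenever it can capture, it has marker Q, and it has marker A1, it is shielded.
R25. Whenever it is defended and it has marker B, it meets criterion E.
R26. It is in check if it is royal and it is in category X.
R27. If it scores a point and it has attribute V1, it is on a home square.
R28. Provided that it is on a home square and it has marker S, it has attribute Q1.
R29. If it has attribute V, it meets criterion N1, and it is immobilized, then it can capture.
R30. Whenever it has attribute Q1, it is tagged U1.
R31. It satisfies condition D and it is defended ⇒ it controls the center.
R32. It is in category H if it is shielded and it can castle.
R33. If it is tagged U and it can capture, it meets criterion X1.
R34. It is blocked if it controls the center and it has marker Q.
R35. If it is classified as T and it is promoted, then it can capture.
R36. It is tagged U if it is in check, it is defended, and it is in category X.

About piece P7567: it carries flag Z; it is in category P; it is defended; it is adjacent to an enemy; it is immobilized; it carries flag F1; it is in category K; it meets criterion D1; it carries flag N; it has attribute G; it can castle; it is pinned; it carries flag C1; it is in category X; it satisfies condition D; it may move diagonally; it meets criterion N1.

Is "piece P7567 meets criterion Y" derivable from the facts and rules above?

Yes

By R2 (it is in category X): it has attribute V1.
By R4 (it is immobilized, it has attribute G): it carries flag W.
By R5 (it is pinned): it is royal.
By R6 (it carries flag W, it is in category X): it scores a point.
By R9 (it meets criterion N1): it has marker A1.
By R12 (it is in category K, it is adjacent to an enemy): it is classified as T.
By R21 (it carries flag N, it carries flag Z): it has marker S.
By R26 (it is royal, it is in category X): it is in check.
By R27 (it scores a point, it has attribute V1): it is on a home square.
By R28 (it is on a home square, it has marker S): it has attribute Q1.
By R30 (it has attribute Q1): it is tagged U1.
By R31 (it satisfies condition D, it is defended): it controls the center.
By R36 (it is in check, it is defended, it is in category X): it is tagged U.
By R13 (it is tagged U, it is classified as T, it satisfies condition D): it has attribute V.
By R20 (it controls the center, it is in category X): it is classified as A.
By R29 (it has attribute V, it meets criterion N1, it is immobilized): it can capture.
By R1 (it is classified as A): it has marker Q.
By R24 (it can capture, it has marker Q, it has marker A1): it is shielded.
By R32 (it is shielded, it can castle): it is in category H.
By R22 (it is in category H, it is tagged U1): it meets criterion Y.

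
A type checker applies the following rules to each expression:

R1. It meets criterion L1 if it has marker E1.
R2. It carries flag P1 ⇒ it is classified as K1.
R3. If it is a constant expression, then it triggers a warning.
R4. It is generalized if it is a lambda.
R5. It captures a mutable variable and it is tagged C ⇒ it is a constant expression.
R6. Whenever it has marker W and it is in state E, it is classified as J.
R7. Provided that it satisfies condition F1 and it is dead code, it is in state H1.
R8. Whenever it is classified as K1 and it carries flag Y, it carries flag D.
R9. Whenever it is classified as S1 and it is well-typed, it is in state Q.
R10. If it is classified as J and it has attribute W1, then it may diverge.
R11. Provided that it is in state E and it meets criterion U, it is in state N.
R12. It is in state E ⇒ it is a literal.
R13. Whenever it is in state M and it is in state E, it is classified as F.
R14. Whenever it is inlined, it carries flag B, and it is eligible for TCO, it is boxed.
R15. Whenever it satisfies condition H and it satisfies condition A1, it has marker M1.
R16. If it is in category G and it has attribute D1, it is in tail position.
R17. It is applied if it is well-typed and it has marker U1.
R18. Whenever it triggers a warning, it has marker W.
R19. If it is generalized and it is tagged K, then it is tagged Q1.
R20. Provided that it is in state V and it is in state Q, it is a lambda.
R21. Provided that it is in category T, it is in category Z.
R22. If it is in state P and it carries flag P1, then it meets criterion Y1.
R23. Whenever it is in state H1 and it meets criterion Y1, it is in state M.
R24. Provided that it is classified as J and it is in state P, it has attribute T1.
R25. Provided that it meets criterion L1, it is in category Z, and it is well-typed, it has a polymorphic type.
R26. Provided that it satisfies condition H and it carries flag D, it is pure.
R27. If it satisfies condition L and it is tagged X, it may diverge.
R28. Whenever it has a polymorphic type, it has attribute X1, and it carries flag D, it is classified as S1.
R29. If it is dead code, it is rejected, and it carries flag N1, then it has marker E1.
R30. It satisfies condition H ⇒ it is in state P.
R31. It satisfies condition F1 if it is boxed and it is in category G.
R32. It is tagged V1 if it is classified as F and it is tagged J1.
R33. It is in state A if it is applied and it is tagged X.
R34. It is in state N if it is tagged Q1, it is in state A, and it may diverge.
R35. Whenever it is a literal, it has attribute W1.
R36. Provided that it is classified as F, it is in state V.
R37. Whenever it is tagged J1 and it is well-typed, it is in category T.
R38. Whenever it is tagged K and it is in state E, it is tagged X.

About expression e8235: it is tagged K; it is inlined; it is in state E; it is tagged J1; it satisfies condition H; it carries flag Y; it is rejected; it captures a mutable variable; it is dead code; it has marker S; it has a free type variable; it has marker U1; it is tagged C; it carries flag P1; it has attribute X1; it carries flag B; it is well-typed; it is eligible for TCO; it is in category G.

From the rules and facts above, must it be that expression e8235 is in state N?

No

Forward chaining from the given facts derives: is classified as K1, is a constant expression, carries flag D, is a literal, is boxed, is applied, is pure, is in state P, satisfies condition F1, has attribute W1, is in category T, is tagged X, triggers a warning, is in state H1, has marker W, is in category Z, meets criterion Y1, is in state M, is in state A, is classified as J, may diverge, is classified as F, has attribute T1, is tagged V1, is in state V.
Rules concluding "it is in state N": R11 needs "it meets criterion U"; R34 needs "it is tagged Q1" — none of these are established.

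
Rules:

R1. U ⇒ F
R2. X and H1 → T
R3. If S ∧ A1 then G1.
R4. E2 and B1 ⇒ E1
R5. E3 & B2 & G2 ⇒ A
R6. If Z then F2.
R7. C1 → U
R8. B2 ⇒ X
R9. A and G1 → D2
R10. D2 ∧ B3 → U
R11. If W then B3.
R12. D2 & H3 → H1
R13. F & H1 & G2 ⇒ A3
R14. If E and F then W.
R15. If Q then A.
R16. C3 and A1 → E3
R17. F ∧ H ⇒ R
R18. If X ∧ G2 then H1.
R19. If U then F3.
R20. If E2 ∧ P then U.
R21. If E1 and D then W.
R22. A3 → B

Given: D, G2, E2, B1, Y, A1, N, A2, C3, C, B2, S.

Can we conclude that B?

Yes

G1  (by R3: S, A1)
E1  (by R4: E2, B1)
X  (by R8: B2)
E3  (by R16: C3, A1)
H1  (by R18: X, G2)
W  (by R21: E1, D)
A  (by R5: E3, B2, G2)
D2  (by R9: A, G1)
B3  (by R11: W)
U  (by R10: D2, B3)
F  (by R1: U)
A3  (by R13: F, H1, G2)
B  (by R22: A3)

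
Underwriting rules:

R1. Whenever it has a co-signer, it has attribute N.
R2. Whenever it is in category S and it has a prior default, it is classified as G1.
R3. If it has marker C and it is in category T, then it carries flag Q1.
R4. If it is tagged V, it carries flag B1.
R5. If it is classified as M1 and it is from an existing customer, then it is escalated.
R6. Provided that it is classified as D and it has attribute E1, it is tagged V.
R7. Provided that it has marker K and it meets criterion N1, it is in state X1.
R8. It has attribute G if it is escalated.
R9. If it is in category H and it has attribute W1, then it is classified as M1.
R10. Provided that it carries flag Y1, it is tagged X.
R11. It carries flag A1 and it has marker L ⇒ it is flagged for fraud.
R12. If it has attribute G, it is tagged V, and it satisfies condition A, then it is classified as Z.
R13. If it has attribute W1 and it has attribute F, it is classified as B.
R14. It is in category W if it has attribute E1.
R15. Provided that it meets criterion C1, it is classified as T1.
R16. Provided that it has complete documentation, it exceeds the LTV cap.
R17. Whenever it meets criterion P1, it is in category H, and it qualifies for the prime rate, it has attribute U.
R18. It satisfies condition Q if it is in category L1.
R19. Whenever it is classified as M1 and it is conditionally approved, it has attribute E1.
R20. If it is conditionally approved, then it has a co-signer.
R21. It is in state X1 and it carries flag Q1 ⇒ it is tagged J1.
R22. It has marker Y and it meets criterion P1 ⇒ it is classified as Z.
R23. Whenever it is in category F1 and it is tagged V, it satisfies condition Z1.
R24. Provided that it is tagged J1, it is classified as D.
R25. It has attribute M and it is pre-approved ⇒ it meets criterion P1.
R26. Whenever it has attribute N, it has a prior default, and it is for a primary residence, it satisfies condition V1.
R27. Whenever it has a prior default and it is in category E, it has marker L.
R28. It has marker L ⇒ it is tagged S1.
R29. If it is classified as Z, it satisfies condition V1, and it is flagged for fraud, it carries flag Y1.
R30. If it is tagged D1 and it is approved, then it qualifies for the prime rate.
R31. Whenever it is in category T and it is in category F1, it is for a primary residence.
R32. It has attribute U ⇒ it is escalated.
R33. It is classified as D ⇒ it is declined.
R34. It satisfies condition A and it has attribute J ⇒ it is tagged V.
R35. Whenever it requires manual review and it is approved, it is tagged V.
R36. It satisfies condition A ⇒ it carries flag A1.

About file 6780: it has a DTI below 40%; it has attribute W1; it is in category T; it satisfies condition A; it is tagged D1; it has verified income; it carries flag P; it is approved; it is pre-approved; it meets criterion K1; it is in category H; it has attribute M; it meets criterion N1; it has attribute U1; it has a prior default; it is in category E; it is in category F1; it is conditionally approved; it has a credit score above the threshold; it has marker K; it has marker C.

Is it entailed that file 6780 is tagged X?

By R3 (it has marker C, it is in category T): it carries flag Q1.
By R7 (it has marker K, it meets criterion N1): it is in state X1.
By R9 (it is in category H, it has attribute W1): it is classified as M1.
By R19 (it is classified as M1, it is conditionally approved): it has attribute E1.
By R20 (it is conditionally approved): it has a co-signer.
By R21 (it is in state X1, it carries flag Q1): it is tagged J1.
By R24 (it is tagged J1): it is classified as D.
By R25 (it has attribute M, it is pre-approved): it meets criterion P1.
By R27 (it has a prior default, it is in category E): it has marker L.
By R30 (it is tagged D1, it is approved): it qualifies for the prime rate.
By R31 (it is in category T, it is in category F1): it is for a primary residence.
By R36 (it satisfies condition A): it carries flag A1.
By R1 (it has a co-signer): it has attribute N.
By R6 (it is classified as D, it has attribute E1): it is tagged V.
By R11 (it carries flag A1, it has marker L): it is flagged for fraud.
By R17 (it meets criterion P1, it is in category H, it qualifies for the prime rate): it has attribute U.
By R26 (it has attribute N, it has a prior default, it is for a primary residence): it satisfies condition V1.
By R32 (it has attribute U): it is escalated.
By R8 (it is escalated): it has attribute G.
By R12 (it has attribute G, it is tagged V, it satisfies condition A): it is classified as Z.
By R29 (it is classified as Z, it satisfies condition V1, it is flagged for fraud): it carries flag Y1.
By R10 (it carries flag Y1): it is tagged X.

Yes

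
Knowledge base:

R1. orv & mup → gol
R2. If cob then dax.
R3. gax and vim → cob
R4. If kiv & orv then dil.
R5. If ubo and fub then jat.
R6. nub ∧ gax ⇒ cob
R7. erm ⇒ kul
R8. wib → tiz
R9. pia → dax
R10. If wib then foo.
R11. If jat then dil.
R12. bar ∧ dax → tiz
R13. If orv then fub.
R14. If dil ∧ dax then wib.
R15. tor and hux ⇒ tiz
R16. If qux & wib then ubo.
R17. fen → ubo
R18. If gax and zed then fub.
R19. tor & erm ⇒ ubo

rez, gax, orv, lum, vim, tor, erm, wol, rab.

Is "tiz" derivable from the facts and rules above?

Yes

cob  (by R3: gax, vim)
fub  (by R13: orv)
ubo  (by R19: tor, erm)
dax  (by R2: cob)
jat  (by R5: ubo, fub)
dil  (by R11: jat)
wib  (by R14: dil, dax)
tiz  (by R8: wib)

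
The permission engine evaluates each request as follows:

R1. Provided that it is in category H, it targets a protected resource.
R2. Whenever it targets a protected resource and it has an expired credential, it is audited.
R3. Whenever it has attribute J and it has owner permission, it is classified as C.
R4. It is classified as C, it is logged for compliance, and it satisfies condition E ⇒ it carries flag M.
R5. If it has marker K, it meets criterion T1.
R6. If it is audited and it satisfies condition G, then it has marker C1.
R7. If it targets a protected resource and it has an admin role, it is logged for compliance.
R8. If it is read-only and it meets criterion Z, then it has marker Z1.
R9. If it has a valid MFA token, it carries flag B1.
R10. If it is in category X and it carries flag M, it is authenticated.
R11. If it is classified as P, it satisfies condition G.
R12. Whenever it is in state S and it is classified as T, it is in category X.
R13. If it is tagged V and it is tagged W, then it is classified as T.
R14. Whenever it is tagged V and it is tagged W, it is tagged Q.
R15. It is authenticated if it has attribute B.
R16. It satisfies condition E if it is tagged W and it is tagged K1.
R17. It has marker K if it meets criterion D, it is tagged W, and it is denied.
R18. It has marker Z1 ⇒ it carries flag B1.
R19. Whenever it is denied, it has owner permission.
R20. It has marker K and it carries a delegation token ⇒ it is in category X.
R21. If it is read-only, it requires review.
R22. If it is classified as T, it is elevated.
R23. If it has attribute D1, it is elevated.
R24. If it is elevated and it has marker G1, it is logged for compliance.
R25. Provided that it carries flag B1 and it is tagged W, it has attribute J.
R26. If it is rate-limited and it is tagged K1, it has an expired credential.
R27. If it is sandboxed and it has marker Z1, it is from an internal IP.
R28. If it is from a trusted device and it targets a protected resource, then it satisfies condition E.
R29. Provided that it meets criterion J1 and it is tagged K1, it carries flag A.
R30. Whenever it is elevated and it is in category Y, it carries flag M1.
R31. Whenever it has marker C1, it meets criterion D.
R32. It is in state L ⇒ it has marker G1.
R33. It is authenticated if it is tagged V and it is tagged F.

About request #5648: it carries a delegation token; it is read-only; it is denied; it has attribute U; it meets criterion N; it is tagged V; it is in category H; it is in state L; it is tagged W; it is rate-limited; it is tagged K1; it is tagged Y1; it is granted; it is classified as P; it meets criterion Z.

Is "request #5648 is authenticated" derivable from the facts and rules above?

By R1 (it is in category H): it targets a protected resource.
By R8 (it is read-only, it meets criterion Z): it has marker Z1.
By R11 (it is classified as P): it satisfies condition G.
By R13 (it is tagged V, it is tagged W): it is classified as T.
By R16 (it is tagged W, it is tagged K1): it satisfies condition E.
By R18 (it has marker Z1): it carries flag B1.
By R19 (it is denied): it has owner permission.
By R22 (it is classified as T): it is elevated.
By R25 (it carries flag B1, it is tagged W): it has attribute J.
By R26 (it is rate-limited, it is tagged K1): it has an expired credential.
By R32 (it is in state L): it has marker G1.
By R2 (it targets a protected resource, it has an expired credential): it is audited.
By R3 (it has attribute J, it has owner permission): it is classified as C.
By R6 (it is audited, it satisfies condition G): it has marker C1.
By R24 (it is elevated, it has marker G1): it is logged for compliance.
By R31 (it has marker C1): it meets criterion D.
By R4 (it is classified as C, it is logged for compliance, it satisfies condition E): it carries flag M.
By R17 (it meets criterion D, it is tagged W, it is denied): it has marker K.
By R20 (it has marker K, it carries a delegation token): it is in category X.
By R10 (it is in category X, it carries flag M): it is authenticated.

Yes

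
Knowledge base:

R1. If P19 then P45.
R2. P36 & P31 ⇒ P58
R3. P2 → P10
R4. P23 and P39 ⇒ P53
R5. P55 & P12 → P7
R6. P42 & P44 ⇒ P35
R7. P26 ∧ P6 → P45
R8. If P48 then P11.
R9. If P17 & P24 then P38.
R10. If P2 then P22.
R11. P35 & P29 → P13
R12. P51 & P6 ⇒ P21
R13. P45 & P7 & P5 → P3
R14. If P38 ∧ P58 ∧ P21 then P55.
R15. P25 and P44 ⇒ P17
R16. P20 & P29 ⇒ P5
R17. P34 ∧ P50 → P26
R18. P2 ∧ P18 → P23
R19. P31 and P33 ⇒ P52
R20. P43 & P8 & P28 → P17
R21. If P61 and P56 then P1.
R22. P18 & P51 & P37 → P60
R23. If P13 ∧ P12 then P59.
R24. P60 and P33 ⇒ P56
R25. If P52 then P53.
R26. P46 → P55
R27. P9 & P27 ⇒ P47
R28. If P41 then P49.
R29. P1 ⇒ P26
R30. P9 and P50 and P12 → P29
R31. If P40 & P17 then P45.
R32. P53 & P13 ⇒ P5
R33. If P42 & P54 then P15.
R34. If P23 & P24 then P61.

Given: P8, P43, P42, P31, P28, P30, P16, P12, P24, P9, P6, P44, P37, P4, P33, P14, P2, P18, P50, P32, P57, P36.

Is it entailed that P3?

Forward chaining from the given facts derives: P58, P10, P35, P22, P23, P52, P17, P53, P29, P61, P38, P13, P59, P5.
The only rule concluding P3 is R13, which needs P45; that is never established.

No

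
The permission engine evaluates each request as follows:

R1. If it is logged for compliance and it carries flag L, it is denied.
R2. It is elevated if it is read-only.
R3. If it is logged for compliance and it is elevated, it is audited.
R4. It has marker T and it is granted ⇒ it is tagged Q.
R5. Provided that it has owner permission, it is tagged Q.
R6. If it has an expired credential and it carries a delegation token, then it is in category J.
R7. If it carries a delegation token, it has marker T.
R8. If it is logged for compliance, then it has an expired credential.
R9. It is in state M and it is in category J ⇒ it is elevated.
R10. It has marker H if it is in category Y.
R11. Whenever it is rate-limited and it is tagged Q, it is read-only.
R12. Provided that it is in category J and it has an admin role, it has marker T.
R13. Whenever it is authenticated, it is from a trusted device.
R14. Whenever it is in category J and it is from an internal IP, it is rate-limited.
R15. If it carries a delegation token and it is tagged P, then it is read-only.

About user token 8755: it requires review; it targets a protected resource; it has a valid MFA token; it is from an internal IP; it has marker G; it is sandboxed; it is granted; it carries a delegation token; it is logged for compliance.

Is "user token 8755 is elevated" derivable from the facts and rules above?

By R7 (it carries a delegation token): it has marker T.
By R8 (it is logged for compliance): it has an expired credential.
By R4 (it has marker T, it is granted): it is tagged Q.
By R6 (it has an expired credential, it carries a delegation token): it is in category J.
By R14 (it is in category J, it is from an internal IP): it is rate-limited.
By R11 (it is rate-limited, it is tagged Q): it is read-only.
By R2 (it is read-only): it is elevated.

Yes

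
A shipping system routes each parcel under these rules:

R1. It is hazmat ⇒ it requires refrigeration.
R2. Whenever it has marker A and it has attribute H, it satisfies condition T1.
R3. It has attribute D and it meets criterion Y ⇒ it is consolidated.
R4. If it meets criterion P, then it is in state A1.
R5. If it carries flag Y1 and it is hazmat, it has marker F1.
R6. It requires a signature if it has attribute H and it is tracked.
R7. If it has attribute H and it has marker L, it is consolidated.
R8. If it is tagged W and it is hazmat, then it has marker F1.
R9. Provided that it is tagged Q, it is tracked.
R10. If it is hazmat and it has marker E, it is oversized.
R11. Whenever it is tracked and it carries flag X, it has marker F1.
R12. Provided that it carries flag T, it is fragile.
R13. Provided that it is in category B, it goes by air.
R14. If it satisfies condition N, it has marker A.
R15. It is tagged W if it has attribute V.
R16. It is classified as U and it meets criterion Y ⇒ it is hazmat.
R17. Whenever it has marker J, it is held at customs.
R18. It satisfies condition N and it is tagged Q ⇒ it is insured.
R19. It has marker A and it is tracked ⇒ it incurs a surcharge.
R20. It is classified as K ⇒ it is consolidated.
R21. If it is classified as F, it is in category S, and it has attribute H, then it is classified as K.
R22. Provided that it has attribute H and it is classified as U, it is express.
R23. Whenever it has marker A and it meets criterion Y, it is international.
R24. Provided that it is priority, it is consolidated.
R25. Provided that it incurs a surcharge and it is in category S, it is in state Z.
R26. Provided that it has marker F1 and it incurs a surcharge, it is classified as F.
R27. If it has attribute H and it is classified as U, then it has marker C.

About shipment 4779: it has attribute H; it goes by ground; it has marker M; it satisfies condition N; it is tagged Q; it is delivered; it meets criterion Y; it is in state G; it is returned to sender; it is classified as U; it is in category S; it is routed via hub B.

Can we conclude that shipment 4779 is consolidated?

Forward chaining from the given facts derives: is tracked, has marker A, is hazmat, is insured, incurs a surcharge, is express, is international, is in state Z, has marker C, requires refrigeration, satisfies condition T1, requires a signature.
Rules concluding "it is consolidated": R3 needs "it has attribute D"; R7 needs "it has marker L"; R20 needs "it is classified as K"; R24 needs "it is priority" — none of these are established.

No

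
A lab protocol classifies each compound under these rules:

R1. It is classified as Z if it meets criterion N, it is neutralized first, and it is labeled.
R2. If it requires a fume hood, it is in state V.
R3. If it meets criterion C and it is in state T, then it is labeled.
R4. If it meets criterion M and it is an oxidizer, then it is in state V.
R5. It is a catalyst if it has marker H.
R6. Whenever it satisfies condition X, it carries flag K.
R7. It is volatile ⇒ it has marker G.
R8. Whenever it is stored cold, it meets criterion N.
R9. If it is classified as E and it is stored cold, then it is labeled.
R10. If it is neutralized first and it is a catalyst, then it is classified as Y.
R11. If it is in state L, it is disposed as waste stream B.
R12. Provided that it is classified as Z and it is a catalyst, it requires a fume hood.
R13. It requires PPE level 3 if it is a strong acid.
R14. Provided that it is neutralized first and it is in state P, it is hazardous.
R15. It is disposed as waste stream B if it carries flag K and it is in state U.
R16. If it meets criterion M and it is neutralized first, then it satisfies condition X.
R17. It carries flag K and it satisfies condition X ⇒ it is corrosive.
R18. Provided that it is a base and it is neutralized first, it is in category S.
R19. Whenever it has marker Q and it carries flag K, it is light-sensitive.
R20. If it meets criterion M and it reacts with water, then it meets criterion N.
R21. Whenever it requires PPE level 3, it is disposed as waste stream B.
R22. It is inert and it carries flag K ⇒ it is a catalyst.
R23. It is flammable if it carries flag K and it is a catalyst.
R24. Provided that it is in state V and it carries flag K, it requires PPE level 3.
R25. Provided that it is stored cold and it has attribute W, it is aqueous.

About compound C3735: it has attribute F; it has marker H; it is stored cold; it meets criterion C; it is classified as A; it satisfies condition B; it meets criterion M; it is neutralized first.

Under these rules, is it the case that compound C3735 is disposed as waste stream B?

Forward chaining from the given facts derives: is a catalyst, meets criterion N, is classified as Y, satisfies condition X, carries flag K, is corrosive, is flammable.
Rules concluding "it is disposed as waste stream B": R11 needs "it is in state L"; R15 needs "it is in state U"; R21 needs "it requires PPE level 3" — none of these are established.

No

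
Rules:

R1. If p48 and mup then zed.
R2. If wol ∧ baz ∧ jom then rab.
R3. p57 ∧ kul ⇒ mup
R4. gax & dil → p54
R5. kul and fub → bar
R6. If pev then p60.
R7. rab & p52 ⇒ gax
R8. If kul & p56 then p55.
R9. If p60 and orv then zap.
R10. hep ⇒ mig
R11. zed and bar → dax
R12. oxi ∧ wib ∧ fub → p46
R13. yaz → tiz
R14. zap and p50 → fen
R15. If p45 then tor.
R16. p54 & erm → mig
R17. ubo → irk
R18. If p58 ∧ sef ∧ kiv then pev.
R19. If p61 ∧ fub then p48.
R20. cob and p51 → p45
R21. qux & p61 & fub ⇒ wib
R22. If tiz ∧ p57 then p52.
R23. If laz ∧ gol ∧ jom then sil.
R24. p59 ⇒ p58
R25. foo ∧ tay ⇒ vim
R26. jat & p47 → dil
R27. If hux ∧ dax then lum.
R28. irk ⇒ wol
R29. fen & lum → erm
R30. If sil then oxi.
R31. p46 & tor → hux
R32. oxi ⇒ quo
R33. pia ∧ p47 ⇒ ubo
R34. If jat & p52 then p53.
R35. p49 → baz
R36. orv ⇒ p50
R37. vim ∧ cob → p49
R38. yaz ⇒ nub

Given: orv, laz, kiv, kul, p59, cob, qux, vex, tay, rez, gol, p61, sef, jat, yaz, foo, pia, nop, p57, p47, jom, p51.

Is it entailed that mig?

No

Forward chaining from the given facts derives: mup, tiz, p45, p52, sil, p58, vim, dil, oxi, quo, ubo, p53, p50, p49, nub, tor, irk, pev, wol, baz, rab, p60, gax, zap, fen, p54.
Rules concluding mig: R10 needs hep; R16 needs erm — none of these are established.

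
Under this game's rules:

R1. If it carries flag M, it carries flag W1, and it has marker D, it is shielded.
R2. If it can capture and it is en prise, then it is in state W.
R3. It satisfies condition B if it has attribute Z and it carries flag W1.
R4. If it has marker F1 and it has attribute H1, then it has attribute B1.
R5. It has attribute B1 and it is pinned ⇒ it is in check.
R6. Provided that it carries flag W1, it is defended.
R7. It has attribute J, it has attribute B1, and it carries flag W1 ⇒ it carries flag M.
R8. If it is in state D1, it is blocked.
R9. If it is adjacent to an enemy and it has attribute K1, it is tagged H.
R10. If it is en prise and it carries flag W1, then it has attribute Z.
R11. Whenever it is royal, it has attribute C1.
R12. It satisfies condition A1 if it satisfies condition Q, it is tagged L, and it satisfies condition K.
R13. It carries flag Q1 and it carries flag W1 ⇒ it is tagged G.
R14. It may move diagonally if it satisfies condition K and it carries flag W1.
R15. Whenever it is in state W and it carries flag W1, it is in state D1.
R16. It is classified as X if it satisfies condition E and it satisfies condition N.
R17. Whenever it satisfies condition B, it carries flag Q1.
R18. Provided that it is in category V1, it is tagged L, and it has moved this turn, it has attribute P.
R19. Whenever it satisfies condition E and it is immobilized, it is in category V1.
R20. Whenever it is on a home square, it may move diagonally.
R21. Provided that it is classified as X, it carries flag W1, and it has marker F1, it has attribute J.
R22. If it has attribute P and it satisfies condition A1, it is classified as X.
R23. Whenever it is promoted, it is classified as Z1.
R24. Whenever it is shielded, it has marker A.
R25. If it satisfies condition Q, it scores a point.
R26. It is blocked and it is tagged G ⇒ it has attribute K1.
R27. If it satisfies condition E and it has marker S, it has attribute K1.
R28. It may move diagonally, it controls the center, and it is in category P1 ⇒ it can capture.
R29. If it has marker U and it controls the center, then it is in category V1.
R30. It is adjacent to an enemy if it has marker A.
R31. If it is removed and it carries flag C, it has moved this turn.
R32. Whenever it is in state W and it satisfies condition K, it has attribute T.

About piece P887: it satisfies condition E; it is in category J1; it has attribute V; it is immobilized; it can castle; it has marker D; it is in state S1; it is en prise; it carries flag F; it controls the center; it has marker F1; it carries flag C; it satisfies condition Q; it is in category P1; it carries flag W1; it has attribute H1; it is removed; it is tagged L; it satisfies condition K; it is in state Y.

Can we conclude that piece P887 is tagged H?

By R4 (it has marker F1, it has attribute H1): it has attribute B1.
By R10 (it is en prise, it carries flag W1): it has attribute Z.
By R12 (it satisfies condition Q, it is tagged L, it satisfies condition K): it satisfies condition A1.
By R14 (it satisfies condition K, it carries flag W1): it may move diagonally.
By R19 (it satisfies condition E, it is immobilized): it is in category V1.
By R28 (it may move diagonally, it controls the center, it is in category P1): it can capture.
By R31 (it is removed, it carries flag C): it has moved this turn.
By R2 (it can capture, it is en prise): it is in state W.
By R3 (it has attribute Z, it carries flag W1): it satisfies condition B.
By R15 (it is in state W, it carries flag W1): it is in state D1.
By R17 (it satisfies condition B): it carries flag Q1.
By R18 (it is in category V1, it is tagged L, it has moved this turn): it has attribute P.
By R22 (it has attribute P, it satisfies condition A1): it is classified as X.
By R8 (it is in state D1): it is blocked.
By R13 (it carries flag Q1, it carries flag W1): it is tagged G.
By R21 (it is classified as X, it carries flag W1, it has marker F1): it has attribute J.
By R26 (it is blocked, it is tagged G): it has attribute K1.
By R7 (it has attribute J, it has attribute B1, it carries flag W1): it carries flag M.
By R1 (it carries flag M, it carries flag W1, it has marker D): it is shielded.
By R24 (it is shielded): it has marker A.
By R30 (it has marker A): it is adjacent to an enemy.
By R9 (it is adjacent to an enemy, it has attribute K1): it is tagged H.

Yes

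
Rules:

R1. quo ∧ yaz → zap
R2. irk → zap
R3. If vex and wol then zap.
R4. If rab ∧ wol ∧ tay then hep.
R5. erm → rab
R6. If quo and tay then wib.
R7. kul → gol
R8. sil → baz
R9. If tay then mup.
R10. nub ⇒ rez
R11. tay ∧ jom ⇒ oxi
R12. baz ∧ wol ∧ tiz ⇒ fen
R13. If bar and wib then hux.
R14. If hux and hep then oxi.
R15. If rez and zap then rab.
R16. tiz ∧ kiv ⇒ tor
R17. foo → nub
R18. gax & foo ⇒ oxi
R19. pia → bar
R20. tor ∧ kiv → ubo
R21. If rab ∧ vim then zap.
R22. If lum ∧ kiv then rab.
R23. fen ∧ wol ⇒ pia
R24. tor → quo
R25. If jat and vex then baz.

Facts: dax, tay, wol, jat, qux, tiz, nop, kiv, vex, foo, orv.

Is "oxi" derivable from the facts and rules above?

zap  (by R3: vex, wol)
tor  (by R16: tiz, kiv)
nub  (by R17: foo)
quo  (by R24: tor)
baz  (by R25: jat, vex)
wib  (by R6: quo, tay)
rez  (by R10: nub)
fen  (by R12: baz, wol, tiz)
rab  (by R15: rez, zap)
pia  (by R23: fen, wol)
hep  (by R4: rab, wol, tay)
bar  (by R19: pia)
hux  (by R13: bar, wib)
oxi  (by R14: hux, hep)

Yes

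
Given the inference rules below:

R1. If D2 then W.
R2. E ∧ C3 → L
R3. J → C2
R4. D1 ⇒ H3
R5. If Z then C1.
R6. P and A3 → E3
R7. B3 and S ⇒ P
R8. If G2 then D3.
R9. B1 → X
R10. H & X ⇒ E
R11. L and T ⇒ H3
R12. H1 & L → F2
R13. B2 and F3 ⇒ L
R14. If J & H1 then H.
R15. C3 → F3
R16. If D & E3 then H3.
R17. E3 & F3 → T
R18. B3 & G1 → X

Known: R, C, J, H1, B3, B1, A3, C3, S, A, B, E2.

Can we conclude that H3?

Yes

P  (by R7: B3, S)
X  (by R9: B1)
H  (by R14: J, H1)
F3  (by R15: C3)
E3  (by R6: P, A3)
E  (by R10: H, X)
T  (by R17: E3, F3)
L  (by R2: E, C3)
H3  (by R11: L, T)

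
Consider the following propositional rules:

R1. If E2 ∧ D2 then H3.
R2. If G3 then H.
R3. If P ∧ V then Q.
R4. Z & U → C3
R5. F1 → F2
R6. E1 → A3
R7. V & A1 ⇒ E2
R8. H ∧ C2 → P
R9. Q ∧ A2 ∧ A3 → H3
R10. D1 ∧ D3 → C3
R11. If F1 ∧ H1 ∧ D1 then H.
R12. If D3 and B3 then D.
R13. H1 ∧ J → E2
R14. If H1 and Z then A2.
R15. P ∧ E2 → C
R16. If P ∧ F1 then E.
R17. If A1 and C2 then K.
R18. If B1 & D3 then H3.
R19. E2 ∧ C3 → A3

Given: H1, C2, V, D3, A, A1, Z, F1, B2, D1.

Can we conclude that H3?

Yes

E2  (by R7: V, A1)
C3  (by R10: D1, D3)
H  (by R11: F1, H1, D1)
A2  (by R14: H1, Z)
A3  (by R19: E2, C3)
P  (by R8: H, C2)
Q  (by R3: P, V)
H3  (by R9: Q, A2, A3)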